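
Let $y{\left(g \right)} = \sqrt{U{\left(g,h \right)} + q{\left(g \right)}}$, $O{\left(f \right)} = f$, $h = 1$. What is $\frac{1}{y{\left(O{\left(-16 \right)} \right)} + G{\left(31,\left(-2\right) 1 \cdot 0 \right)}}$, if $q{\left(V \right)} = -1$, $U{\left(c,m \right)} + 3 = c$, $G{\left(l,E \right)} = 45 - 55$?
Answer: $- \frac{1}{12} - \frac{i \sqrt{5}}{60} \approx -0.083333 - 0.037268 i$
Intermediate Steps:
$G{\left(l,E \right)} = -10$ ($G{\left(l,E \right)} = 45 - 55 = -10$)
$U{\left(c,m \right)} = -3 + c$
$y{\left(g \right)} = \sqrt{-4 + g}$ ($y{\left(g \right)} = \sqrt{\left(-3 + g\right) - 1} = \sqrt{-4 + g}$)
$\frac{1}{y{\left(O{\left(-16 \right)} \right)} + G{\left(31,\left(-2\right) 1 \cdot 0 \right)}} = \frac{1}{\sqrt{-4 - 16} - 10} = \frac{1}{\sqrt{-20} - 10} = \frac{1}{2 i \sqrt{5} - 10} = \frac{1}{-10 + 2 i \sqrt{5}}$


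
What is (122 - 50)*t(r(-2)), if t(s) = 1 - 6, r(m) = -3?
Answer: -360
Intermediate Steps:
t(s) = -5
(122 - 50)*t(r(-2)) = (122 - 50)*(-5) = 72*(-5) = -360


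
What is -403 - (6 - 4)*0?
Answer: -403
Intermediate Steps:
-403 - (6 - 4)*0 = -403 - 2*0 = -403 - 1*0 = -403 + 0 = -403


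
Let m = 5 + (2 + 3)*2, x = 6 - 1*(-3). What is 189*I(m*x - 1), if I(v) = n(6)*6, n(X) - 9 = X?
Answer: 17010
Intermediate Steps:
n(X) = 9 + X
x = 9 (x = 6 + 3 = 9)
m = 15 (m = 5 + 5*2 = 5 + 10 = 15)
I(v) = 90 (I(v) = (9 + 6)*6 = 15*6 = 90)
189*I(m*x - 1) = 189*90 = 17010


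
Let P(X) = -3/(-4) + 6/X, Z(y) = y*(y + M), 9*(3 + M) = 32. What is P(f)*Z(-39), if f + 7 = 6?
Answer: -15743/2 ≈ -7871.5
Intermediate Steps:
M = 5/9 (M = -3 + (⅑)*32 = -3 + 32/9 = 5/9 ≈ 0.55556)
f = -1 (f = -7 + 6 = -1)
Z(y) = y*(5/9 + y) (Z(y) = y*(y + 5/9) = y*(5/9 + y))
P(X) = ¾ + 6/X (P(X) = -3*(-¼) + 6/X = ¾ + 6/X)
P(f)*Z(-39) = (¾ + 6/(-1))*((⅑)*(-39)*(5 + 9*(-39))) = (¾ + 6*(-1))*((⅑)*(-39)*(5 - 351)) = (¾ - 6)*((⅑)*(-39)*(-346)) = -21/4*4498/3 = -15743/2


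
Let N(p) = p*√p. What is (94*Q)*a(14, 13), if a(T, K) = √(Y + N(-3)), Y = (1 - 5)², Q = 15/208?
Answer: 705*√(16 - 3*I*√3)/104 ≈ 27.462 - 4.3475*I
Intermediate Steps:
N(p) = p^(3/2)
Q = 15/208 (Q = 15*(1/208) = 15/208 ≈ 0.072115)
Y = 16 (Y = (-4)² = 16)
a(T, K) = √(16 - 3*I*√3) (a(T, K) = √(16 + (-3)^(3/2)) = √(16 - 3*I*√3))
(94*Q)*a(14, 13) = (94*(15/208))*√(16 - 3*I*√3) = 705*√(16 - 3*I*√3)/104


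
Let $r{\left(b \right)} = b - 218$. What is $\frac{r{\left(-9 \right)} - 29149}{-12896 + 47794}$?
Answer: $- \frac{14688}{17449} \approx -0.84177$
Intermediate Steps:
$r{\left(b \right)} = -218 + b$
$\frac{r{\left(-9 \right)} - 29149}{-12896 + 47794} = \frac{\left(-218 - 9\right) - 29149}{-12896 + 47794} = \frac{-227 - 29149}{34898} = \left(-29376\right) \frac{1}{34898} = - \frac{14688}{17449}$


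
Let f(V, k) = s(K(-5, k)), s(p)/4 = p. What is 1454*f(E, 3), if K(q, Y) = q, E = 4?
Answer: -29080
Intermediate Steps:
s(p) = 4*p
f(V, k) = -20 (f(V, k) = 4*(-5) = -20)
1454*f(E, 3) = 1454*(-20) = -29080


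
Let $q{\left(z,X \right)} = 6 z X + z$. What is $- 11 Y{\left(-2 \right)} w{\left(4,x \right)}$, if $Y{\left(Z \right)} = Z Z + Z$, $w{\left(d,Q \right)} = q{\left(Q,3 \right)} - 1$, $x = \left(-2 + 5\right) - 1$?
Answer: $-814$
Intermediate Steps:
$x = 2$ ($x = 3 - 1 = 2$)
$q{\left(z,X \right)} = z + 6 X z$ ($q{\left(z,X \right)} = 6 X z + z = z + 6 X z$)
$w{\left(d,Q \right)} = -1 + 19 Q$ ($w{\left(d,Q \right)} = Q \left(1 + 6 \cdot 3\right) - 1 = Q \left(1 + 18\right) - 1 = Q 19 - 1 = 19 Q - 1 = -1 + 19 Q$)
$Y{\left(Z \right)} = Z + Z^{2}$ ($Y{\left(Z \right)} = Z^{2} + Z = Z + Z^{2}$)
$- 11 Y{\left(-2 \right)} w{\left(4,x \right)} = - 11 \left(- 2 \left(1 - 2\right)\right) \left(-1 + 19 \cdot 2\right) = - 11 \left(\left(-2\right) \left(-1\right)\right) \left(-1 + 38\right) = \left(-11\right) 2 \cdot 37 = \left(-22\right) 37 = -814$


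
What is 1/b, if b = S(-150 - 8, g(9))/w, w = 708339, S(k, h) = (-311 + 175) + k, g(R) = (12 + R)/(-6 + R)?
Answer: -236113/98 ≈ -2409.3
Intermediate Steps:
g(R) = (12 + R)/(-6 + R)
S(k, h) = -136 + k
b = -98/236113 (b = (-136 + (-150 - 8))/708339 = (-136 - 158)*(1/708339) = -294*1/708339 = -98/236113 ≈ -0.00041506)
1/b = 1/(-98/236113) = -236113/98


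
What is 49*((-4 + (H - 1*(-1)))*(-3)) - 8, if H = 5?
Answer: -302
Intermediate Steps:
49*((-4 + (H - 1*(-1)))*(-3)) - 8 = 49*((-4 + (5 - 1*(-1)))*(-3)) - 8 = 49*((-4 + (5 + 1))*(-3)) - 8 = 49*((-4 + 6)*(-3)) - 8 = 49*(2*(-3)) - 8 = 49*(-6) - 8 = -294 - 8 = -302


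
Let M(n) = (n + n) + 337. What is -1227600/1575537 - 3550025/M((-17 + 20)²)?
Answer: -372908769095/37287709 ≈ -10001.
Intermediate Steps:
M(n) = 337 + 2*n (M(n) = 2*n + 337 = 337 + 2*n)
-1227600/1575537 - 3550025/M((-17 + 20)²) = -1227600/1575537 - 3550025/(337 + 2*(-17 + 20)²) = -1227600*1/1575537 - 3550025/(337 + 2*3²) = -409200/525179 - 3550025/(337 + 2*9) = -409200/525179 - 3550025/(337 + 18) = -409200/525179 - 3550025/355 = -409200/525179 - 3550025*1/355 = -409200/525179 - 710005/71 = -372908769095/37287709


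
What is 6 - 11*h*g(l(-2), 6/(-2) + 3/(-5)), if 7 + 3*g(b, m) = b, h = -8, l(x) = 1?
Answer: -170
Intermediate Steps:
g(b, m) = -7/3 + b/3
6 - 11*h*g(l(-2), 6/(-2) + 3/(-5)) = 6 - 11*(-8)*(-7/3 + (1/3)*1) = 6 - (-88)*(-7/3 + 1/3) = 6 - (-88)*(-2) = 6 - 1*176 = 6 - 176 = -170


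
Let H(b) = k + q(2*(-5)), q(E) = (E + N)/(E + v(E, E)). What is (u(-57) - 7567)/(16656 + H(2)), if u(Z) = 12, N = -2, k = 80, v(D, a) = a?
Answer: -37775/83683 ≈ -0.45141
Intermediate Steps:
q(E) = (-2 + E)/(2*E) (q(E) = (E - 2)/(E + E) = (-2 + E)/((2*E)) = (-2 + E)*(1/(2*E)) = (-2 + E)/(2*E))
H(b) = 403/5 (H(b) = 80 + (-2 + 2*(-5))/(2*((2*(-5)))) = 80 + (½)*(-2 - 10)/(-10) = 80 + (½)*(-⅒)*(-12) = 80 + ⅗ = 403/5)
(u(-57) - 7567)/(16656 + H(2)) = (12 - 7567)/(16656 + 403/5) = -7555/83683/5 = -7555*5/83683 = -37775/83683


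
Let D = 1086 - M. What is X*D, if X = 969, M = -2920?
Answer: 3881814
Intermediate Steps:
D = 4006 (D = 1086 - 1*(-2920) = 1086 + 2920 = 4006)
X*D = 969*4006 = 3881814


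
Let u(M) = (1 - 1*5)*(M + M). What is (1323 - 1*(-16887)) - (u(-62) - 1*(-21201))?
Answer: -3487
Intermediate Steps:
u(M) = -8*M (u(M) = (1 - 5)*(2*M) = -8*M)
(1323 - 1*(-16887)) - (u(-62) - 1*(-21201)) = (1323 - 1*(-16887)) - (-8*(-62) - 1*(-21201)) = (1323 + 16887) - (496 + 21201) = 18210 - 1*21697 = 18210 - 21697 = -3487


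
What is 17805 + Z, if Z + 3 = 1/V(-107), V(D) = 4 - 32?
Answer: 498455/28 ≈ 17802.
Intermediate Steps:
V(D) = -28
Z = -85/28 (Z = -3 + 1/(-28) = -3 - 1/28 = -85/28 ≈ -3.0357)
17805 + Z = 17805 - 85/28 = 498455/28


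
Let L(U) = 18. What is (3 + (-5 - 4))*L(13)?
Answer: -108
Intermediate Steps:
(3 + (-5 - 4))*L(13) = (3 + (-5 - 4))*18 = (3 - 9)*18 = -6*18 = -108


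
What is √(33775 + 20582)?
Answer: √54357 ≈ 233.15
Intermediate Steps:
√(33775 + 20582) = √54357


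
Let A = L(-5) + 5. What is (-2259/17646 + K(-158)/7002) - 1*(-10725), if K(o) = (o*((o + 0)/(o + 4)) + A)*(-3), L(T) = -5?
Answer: 5668674638285/528550638 ≈ 10725.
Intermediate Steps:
A = 0 (A = -5 + 5 = 0)
K(o) = -3*o²/(4 + o) (K(o) = (o*((o + 0)/(o + 4)) + 0)*(-3) = (o*(o/(4 + o)) + 0)*(-3) = (o²/(4 + o) + 0)*(-3) = (o²/(4 + o))*(-3) = -3*o²/(4 + o))
(-2259/17646 + K(-158)/7002) - 1*(-10725) = (-2259/17646 - 3*(-158)²/(4 - 158)/7002) - 1*(-10725) = (-2259*1/17646 - 3*24964/(-154)*(1/7002)) + 10725 = (-753/5882 - 3*24964*(-1/154)*(1/7002)) + 10725 = (-753/5882 + (37446/77)*(1/7002)) + 10725 = (-753/5882 + 6241/89859) + 10725 = -30954265/528550638 + 10725 = 5668674638285/528550638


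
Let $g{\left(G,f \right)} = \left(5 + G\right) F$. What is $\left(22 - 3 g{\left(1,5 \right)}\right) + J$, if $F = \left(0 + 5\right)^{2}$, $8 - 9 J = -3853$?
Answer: $1$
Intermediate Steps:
$J = 429$ ($J = \frac{8}{9} - - \frac{3853}{9} = \frac{8}{9} + \frac{3853}{9} = 429$)
$F = 25$ ($F = 5^{2} = 25$)
$g{\left(G,f \right)} = 125 + 25 G$ ($g{\left(G,f \right)} = \left(5 + G\right) 25 = 125 + 25 G$)
$\left(22 - 3 g{\left(1,5 \right)}\right) + J = \left(22 - 3 \left(125 + 25 \cdot 1\right)\right) + 429 = \left(22 - 3 \left(125 + 25\right)\right) + 429 = \left(22 - 450\right) + 429 = -428 + 429 = 1$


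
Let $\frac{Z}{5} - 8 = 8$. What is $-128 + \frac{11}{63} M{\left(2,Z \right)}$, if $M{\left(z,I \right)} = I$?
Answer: $- \frac{7184}{63} \approx -114.03$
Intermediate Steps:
$Z = 80$ ($Z = 40 + 5 \cdot 8 = 40 + 40 = 80$)
$-128 + \frac{11}{63} M{\left(2,Z \right)} = -128 + \frac{11}{63} \cdot 80 = -128 + \frac{880}{63} = - \frac{7184}{63}$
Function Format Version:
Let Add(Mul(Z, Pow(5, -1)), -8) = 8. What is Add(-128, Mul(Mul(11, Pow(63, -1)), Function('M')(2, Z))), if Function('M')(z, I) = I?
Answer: Rational(-7184, 63) ≈ -114.03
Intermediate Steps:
Z = 80 (Z = Add(40, Mul(5, 8)) = Add(40, 40) = 80)
Add(-128, Mul(Mul(11, Pow(63, -1)), Function('M')(2, Z))) = Add(-128, Mul(Mul(11, Pow(63, -1)), 80)) = Add(-128, Mul(Mul(11, Rational(1, 63)), 80)) = Add(-128, Mul(Rational(11, 63), 80)) = Add(-128, Rational(880, 63)) = Rational(-7184, 63)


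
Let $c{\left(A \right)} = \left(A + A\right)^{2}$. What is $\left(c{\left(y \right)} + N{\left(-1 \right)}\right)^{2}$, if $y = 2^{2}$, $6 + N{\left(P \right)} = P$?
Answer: $3249$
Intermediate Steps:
$N{\left(P \right)} = -6 + P$
$y = 4$
$c{\left(A \right)} = 4 A^{2}$ ($c{\left(A \right)} = \left(2 A\right)^{2} = 4 A^{2}$)
$\left(c{\left(y \right)} + N{\left(-1 \right)}\right)^{2} = \left(4 \cdot 4^{2} - 7\right)^{2} = \left(4 \cdot 16 - 7\right)^{2} = \left(64 - 7\right)^{2} = 57^{2} = 3249$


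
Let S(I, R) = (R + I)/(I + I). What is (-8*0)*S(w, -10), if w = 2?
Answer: 0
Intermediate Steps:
S(I, R) = (I + R)/(2*I) (S(I, R) = (I + R)/((2*I)) = (I + R)*(1/(2*I)) = (I + R)/(2*I))
(-8*0)*S(w, -10) = (-8*0)*((½)*(2 - 10)/2) = (-1*0)*((½)*(½)*(-8)) = 0*(-2) = 0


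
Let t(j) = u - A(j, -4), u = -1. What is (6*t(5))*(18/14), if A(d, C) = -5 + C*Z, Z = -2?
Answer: -216/7 ≈ -30.857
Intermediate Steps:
A(d, C) = -5 - 2*C (A(d, C) = -5 + C*(-2) = -5 - 2*C)
t(j) = -4 (t(j) = -1 - (-5 - 2*(-4)) = -1 - (-5 + 8) = -1 - 1*3 = -1 - 3 = -4)
(6*t(5))*(18/14) = (6*(-4))*(18/14) = -432/14 = -24*9/7 = -216/7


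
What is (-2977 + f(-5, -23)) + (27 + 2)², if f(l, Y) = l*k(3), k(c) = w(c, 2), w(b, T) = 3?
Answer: -2151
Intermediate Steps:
k(c) = 3
f(l, Y) = 3*l (f(l, Y) = l*3 = 3*l)
(-2977 + f(-5, -23)) + (27 + 2)² = (-2977 + 3*(-5)) + (27 + 2)² = (-2977 - 15) + 29² = -2992 + 841 = -2151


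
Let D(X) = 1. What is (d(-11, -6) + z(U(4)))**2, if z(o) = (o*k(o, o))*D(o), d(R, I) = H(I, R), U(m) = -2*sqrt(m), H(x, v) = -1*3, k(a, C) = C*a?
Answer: 4489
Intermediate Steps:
H(x, v) = -3
d(R, I) = -3
z(o) = o**3 (z(o) = (o*(o*o))*1 = (o*o**2)*1 = o**3*1 = o**3)
(d(-11, -6) + z(U(4)))**2 = (-3 + (-2*sqrt(4))**3)**2 = (-3 + (-2*2)**3)**2 = (-3 + (-4)**3)**2 = (-3 - 64)**2 = (-67)**2 = 4489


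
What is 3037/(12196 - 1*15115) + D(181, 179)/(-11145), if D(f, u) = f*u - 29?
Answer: -8555693/2168817 ≈ -3.9449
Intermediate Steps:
D(f, u) = -29 + f*u
3037/(12196 - 1*15115) + D(181, 179)/(-11145) = 3037/(12196 - 1*15115) + (-29 + 181*179)/(-11145) = 3037/(12196 - 15115) + (-29 + 32399)*(-1/11145) = 3037/(-2919) + 32370*(-1/11145) = 3037*(-1/2919) - 2158/743 = -3037/2919 - 2158/743 = -8555693/2168817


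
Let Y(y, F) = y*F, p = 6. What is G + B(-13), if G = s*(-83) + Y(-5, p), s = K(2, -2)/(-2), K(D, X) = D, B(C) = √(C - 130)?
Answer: 53 + I*√143 ≈ 53.0 + 11.958*I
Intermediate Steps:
B(C) = √(-130 + C)
Y(y, F) = F*y
s = -1 (s = 2/(-2) = -½*2 = -1)
G = 53 (G = -1*(-83) + 6*(-5) = 83 - 30 = 53)
G + B(-13) = 53 + √(-130 - 13) = 53 + √(-143) = 53 + I*√143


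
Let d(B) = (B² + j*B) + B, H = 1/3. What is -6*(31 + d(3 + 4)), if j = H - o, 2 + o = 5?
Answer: -410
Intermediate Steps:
o = 3 (o = -2 + 5 = 3)
H = ⅓ ≈ 0.33333
j = -8/3 (j = ⅓ - 1*3 = ⅓ - 3 = -8/3 ≈ -2.6667)
d(B) = B² - 5*B/3 (d(B) = (B² - 8*B/3) + B = B² - 5*B/3)
-6*(31 + d(3 + 4)) = -6*(31 + (3 + 4)*(-5 + 3*(3 + 4))/3) = -6*(31 + (⅓)*7*(-5 + 3*7)) = -6*(31 + (⅓)*7*(-5 + 21)) = -6*(31 + (⅓)*7*16) = -6*(31 + 112/3) = -6*205/3 = -410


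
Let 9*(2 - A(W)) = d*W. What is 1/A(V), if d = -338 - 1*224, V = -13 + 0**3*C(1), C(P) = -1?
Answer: -9/7288 ≈ -0.0012349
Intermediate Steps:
V = -13 (V = -13 + 0**3*(-1) = -13 + 0*(-1) = -13 + 0 = -13)
d = -562 (d = -338 - 224 = -562)
A(W) = 2 + 562*W/9 (A(W) = 2 - (-562)*W/9 = 2 + 562*W/9)
1/A(V) = 1/(2 + (562/9)*(-13)) = 1/(2 - 7306/9) = 1/(-7288/9) = -9/7288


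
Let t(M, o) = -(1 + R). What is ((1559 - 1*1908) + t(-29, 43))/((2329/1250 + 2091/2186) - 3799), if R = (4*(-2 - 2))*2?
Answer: 217233750/2593265639 ≈ 0.083768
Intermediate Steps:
R = -32 (R = (4*(-4))*2 = -16*2 = -32)
t(M, o) = 31 (t(M, o) = -(1 - 32) = -1*(-31) = 31)
((1559 - 1*1908) + t(-29, 43))/((2329/1250 + 2091/2186) - 3799) = ((1559 - 1*1908) + 31)/((2329/1250 + 2091/2186) - 3799) = ((1559 - 1908) + 31)/((2329*(1/1250) + 2091*(1/2186)) - 3799) = (-349 + 31)/((2329/1250 + 2091/2186) - 3799) = -318/(1926236/683125 - 3799) = -318/(-2593265639/683125) = -318*(-683125/2593265639) = 217233750/2593265639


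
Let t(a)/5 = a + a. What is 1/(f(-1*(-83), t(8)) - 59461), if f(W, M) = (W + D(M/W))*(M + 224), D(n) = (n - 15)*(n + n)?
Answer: -6889/292469181 ≈ -2.3555e-5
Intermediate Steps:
D(n) = 2*n*(-15 + n) (D(n) = (-15 + n)*(2*n) = 2*n*(-15 + n))
t(a) = 10*a (t(a) = 5*(a + a) = 5*(2*a) = 10*a)
f(W, M) = (224 + M)*(W + 2*M*(-15 + M/W)/W) (f(W, M) = (W + 2*(M/W)*(-15 + M/W))*(M + 224) = (W + 2*M*(-15 + M/W)/W)*(224 + M) = (224 + M)*(W + 2*M*(-15 + M/W)/W))
1/(f(-1*(-83), t(8)) - 59461) = 1/(((-1*(-83))³*(224 + 10*8) + 2*(10*8)²*(10*8 - (-15)*(-83)) + 448*(10*8)*(10*8 - (-15)*(-83)))/(-1*(-83))² - 59461) = 1/((83³*(224 + 80) + 2*80²*(80 - 15*83) + 448*80*(80 - 15*83))/83² - 59461) = 1/((571787*304 + 2*6400*(80 - 1245) + 448*80*(80 - 1245))/6889 - 59461) = 1/((173823248 + 2*6400*(-1165) + 448*80*(-1165))/6889 - 59461) = 1/((173823248 - 14912000 - 41753600)/6889 - 59461) = 1/((1/6889)*117157648 - 59461) = 1/(117157648/6889 - 59461) = 1/(-292469181/6889) = -6889/292469181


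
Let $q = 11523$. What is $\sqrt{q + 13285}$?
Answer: $2 \sqrt{6202} \approx 157.51$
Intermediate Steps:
$\sqrt{q + 13285} = \sqrt{11523 + 13285} = \sqrt{24808} = 2 \sqrt{6202}$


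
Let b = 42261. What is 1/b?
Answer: 1/42261 ≈ 2.3662e-5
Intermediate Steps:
1/b = 1/42261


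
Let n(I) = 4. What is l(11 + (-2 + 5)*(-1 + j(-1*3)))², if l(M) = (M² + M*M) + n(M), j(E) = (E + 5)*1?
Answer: 156816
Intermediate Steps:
j(E) = 5 + E (j(E) = (5 + E)*1 = 5 + E)
l(M) = 4 + 2*M² (l(M) = (M² + M*M) + 4 = (M² + M²) + 4 = 2*M² + 4 = 4 + 2*M²)
l(11 + (-2 + 5)*(-1 + j(-1*3)))² = (4 + 2*(11 + (-2 + 5)*(-1 + (5 - 1*3)))²)² = (4 + 2*(11 + 3*(-1 + (5 - 3)))²)² = (4 + 2*(11 + 3*(-1 + 2))²)² = (4 + 2*(11 + 3*1)²)² = (4 + 2*(11 + 3)²)² = (4 + 2*14²)² = (4 + 2*196)² = (4 + 392)² = 396² = 156816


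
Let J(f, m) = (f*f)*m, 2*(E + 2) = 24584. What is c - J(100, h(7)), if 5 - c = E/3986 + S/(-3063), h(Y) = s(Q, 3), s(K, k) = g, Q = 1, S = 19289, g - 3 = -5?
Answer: 122141323637/6104559 ≈ 20008.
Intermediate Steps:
E = 12290 (E = -2 + (½)*24584 = -2 + 12292 = 12290)
g = -2 (g = 3 - 5 = -2)
s(K, k) = -2
h(Y) = -2
J(f, m) = m*f² (J(f, m) = f²*m = m*f²)
c = 50143637/6104559 (c = 5 - (12290/3986 + 19289/(-3063)) = 5 - (12290*(1/3986) + 19289*(-1/3063)) = 5 - (6145/1993 - 19289/3063) = 5 - 1*(-19620842/6104559) = 5 + 19620842/6104559 = 50143637/6104559 ≈ 8.2141)
c - J(100, h(7)) = 50143637/6104559 - (-2)*100² = 50143637/6104559 - (-2)*10000 = 50143637/6104559 - 1*(-20000) = 50143637/6104559 + 20000 = 122141323637/6104559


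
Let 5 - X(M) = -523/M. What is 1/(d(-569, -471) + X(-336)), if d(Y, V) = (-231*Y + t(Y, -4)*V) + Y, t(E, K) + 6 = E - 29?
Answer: 336/139560101 ≈ 2.4076e-6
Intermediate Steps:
t(E, K) = -35 + E (t(E, K) = -6 + (E - 29) = -6 + (-29 + E) = -35 + E)
X(M) = 5 + 523/M (X(M) = 5 - (-523)/M = 5 + 523/M)
d(Y, V) = -230*Y + V*(-35 + Y) (d(Y, V) = (-231*Y + (-35 + Y)*V) + Y = (-231*Y + V*(-35 + Y)) + Y = -230*Y + V*(-35 + Y))
1/(d(-569, -471) + X(-336)) = 1/((-230*(-569) - 471*(-35 - 569)) + (5 + 523/(-336))) = 1/((130870 - 471*(-604)) + (5 + 523*(-1/336))) = 1/((130870 + 284484) + (5 - 523/336)) = 1/(415354 + 1157/336) = 1/(139560101/336) = 336/139560101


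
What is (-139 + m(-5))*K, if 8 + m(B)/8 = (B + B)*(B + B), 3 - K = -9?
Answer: 7164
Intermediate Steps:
K = 12 (K = 3 - 1*(-9) = 3 + 9 = 12)
m(B) = -64 + 32*B² (m(B) = -64 + 8*((B + B)*(B + B)) = -64 + 8*((2*B)*(2*B)) = -64 + 8*(4*B²) = -64 + 32*B²)
(-139 + m(-5))*K = (-139 + (-64 + 32*(-5)²))*12 = (-139 + (-64 + 32*25))*12 = (-139 + (-64 + 800))*12 = (-139 + 736)*12 = 597*12 = 7164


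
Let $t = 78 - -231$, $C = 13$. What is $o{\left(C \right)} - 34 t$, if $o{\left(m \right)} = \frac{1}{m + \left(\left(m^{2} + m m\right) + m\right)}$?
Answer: $- \frac{3824183}{364} \approx -10506.0$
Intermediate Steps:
$t = 309$ ($t = 78 + 231 = 309$)
$o{\left(m \right)} = \frac{1}{2 m + 2 m^{2}}$ ($o{\left(m \right)} = \frac{1}{m + \left(\left(m^{2} + m^{2}\right) + m\right)} = \frac{1}{m + \left(2 m^{2} + m\right)} = \frac{1}{m + \left(m + 2 m^{2}\right)} = \frac{1}{2 m + 2 m^{2}}$)
$o{\left(C \right)} - 34 t = \frac{1}{2 \cdot 13 \left(1 + 13\right)} - 10506 = \frac{1}{2} \cdot \frac{1}{13} \cdot \frac{1}{14} - 10506 = \frac{1}{364} - 10506 = - \frac{3824183}{364}$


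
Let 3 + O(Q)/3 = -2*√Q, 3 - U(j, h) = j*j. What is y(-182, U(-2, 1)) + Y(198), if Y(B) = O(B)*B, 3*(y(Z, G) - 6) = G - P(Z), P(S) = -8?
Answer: -5321/3 - 3564*√22 ≈ -18490.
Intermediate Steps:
U(j, h) = 3 - j² (U(j, h) = 3 - j*j = 3 - j²)
y(Z, G) = 26/3 + G/3 (y(Z, G) = 6 + (G - 1*(-8))/3 = 6 + (G + 8)/3 = 6 + (8 + G)/3 = 6 + (8/3 + G/3) = 26/3 + G/3)
O(Q) = -9 - 6*√Q (O(Q) = -9 + 3*(-2*√Q) = -9 - 6*√Q)
Y(B) = B*(-9 - 6*√B) (Y(B) = (-9 - 6*√B)*B = B*(-9 - 6*√B))
y(-182, U(-2, 1)) + Y(198) = (26/3 + (3 - 1*(-2)²)/3) + (-9*198 - 3564*√22) = (26/3 + (3 - 1*4)/3) + (-1782 - 3564*√22) = (26/3 + (3 - 4)/3) + (-1782 - 3564*√22) = (26/3 + (⅓)*(-1)) + (-1782 - 3564*√22) = (26/3 - ⅓) + (-1782 - 3564*√22) = 25/3 + (-1782 - 3564*√22) = -5321/3 - 3564*√22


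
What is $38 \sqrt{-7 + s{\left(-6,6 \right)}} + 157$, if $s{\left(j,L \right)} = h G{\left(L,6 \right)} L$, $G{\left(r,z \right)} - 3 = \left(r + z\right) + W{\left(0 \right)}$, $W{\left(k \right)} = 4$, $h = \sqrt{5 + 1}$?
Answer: $157 + 38 \sqrt{-7 + 114 \sqrt{6}} \approx 783.99$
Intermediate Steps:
$h = \sqrt{6} \approx 2.4495$
$G{\left(r,z \right)} = 7 + r + z$ ($G{\left(r,z \right)} = 3 + \left(\left(r + z\right) + 4\right) = 3 + \left(4 + r + z\right) = 7 + r + z$)
$s{\left(j,L \right)} = L \sqrt{6} \left(13 + L\right)$ ($s{\left(j,L \right)} = \sqrt{6} \left(7 + L + 6\right) L = \sqrt{6} \left(13 + L\right) L = L \sqrt{6} \left(13 + L\right)$)
$38 \sqrt{-7 + s{\left(-6,6 \right)}} + 157 = 38 \sqrt{-7 + 6 \sqrt{6} \left(13 + 6\right)} + 157 = 38 \sqrt{-7 + 6 \sqrt{6} \cdot 19} + 157 = 38 \sqrt{-7 + 114 \sqrt{6}} + 157 = 157 + 38 \sqrt{-7 + 114 \sqrt{6}}$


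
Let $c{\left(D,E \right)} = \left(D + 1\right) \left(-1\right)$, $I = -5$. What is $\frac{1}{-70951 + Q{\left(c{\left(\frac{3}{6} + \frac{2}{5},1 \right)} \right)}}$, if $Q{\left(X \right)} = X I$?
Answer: $- \frac{2}{141883} \approx -1.4096 \cdot 10^{-5}$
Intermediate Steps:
$c{\left(D,E \right)} = -1 - D$ ($c{\left(D,E \right)} = \left(1 + D\right) \left(-1\right) = -1 - D$)
$Q{\left(X \right)} = - 5 X$ ($Q{\left(X \right)} = X \left(-5\right) = - 5 X$)
$\frac{1}{-70951 + Q{\left(c{\left(\frac{3}{6} + \frac{2}{5},1 \right)} \right)}} = \frac{1}{-70951 - 5 \left(-1 - \left(\frac{3}{6} + \frac{2}{5}\right)\right)} = \frac{1}{-70951 - 5 \left(-1 - \left(3 \cdot \frac{1}{6} + 2 \cdot \frac{1}{5}\right)\right)} = \frac{1}{-70951 - 5 \left(-1 - \left(\frac{1}{2} + \frac{2}{5}\right)\right)} = \frac{1}{-70951 - 5 \left(-1 - \frac{9}{10}\right)} = \frac{1}{-70951 - - \frac{19}{2}} = \frac{1}{-70951 + \frac{19}{2}} = \frac{1}{- \frac{141883}{2}} = - \frac{2}{141883}$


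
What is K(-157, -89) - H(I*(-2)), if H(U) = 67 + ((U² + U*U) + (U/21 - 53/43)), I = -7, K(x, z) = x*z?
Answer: 1743379/129 ≈ 13515.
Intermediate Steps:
H(U) = 2828/43 + 2*U² + U/21 (H(U) = 67 + ((U² + U²) + (U*(1/21) - 53*1/43)) = 67 + (2*U² + (U/21 - 53/43)) = 67 + (2*U² + (-53/43 + U/21)) = 67 + (-53/43 + 2*U² + U/21) = 2828/43 + 2*U² + U/21)
K(-157, -89) - H(I*(-2)) = -157*(-89) - (2828/43 + 2*(-7*(-2))² + (-7*(-2))/21) = 13973 - (2828/43 + 2*14² + (1/21)*14) = 13973 - (2828/43 + 2*196 + ⅔) = 13973 - (2828/43 + 392 + ⅔) = 13973 - 1*59138/129 = 13973 - 59138/129 = 1743379/129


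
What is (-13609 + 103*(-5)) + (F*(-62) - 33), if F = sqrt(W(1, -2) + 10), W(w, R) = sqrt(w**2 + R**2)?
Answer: -14157 - 62*sqrt(10 + sqrt(5)) ≈ -14374.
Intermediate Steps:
W(w, R) = sqrt(R**2 + w**2)
F = sqrt(10 + sqrt(5)) (F = sqrt(sqrt((-2)**2 + 1**2) + 10) = sqrt(sqrt(4 + 1) + 10) = sqrt(sqrt(5) + 10) = sqrt(10 + sqrt(5)) ≈ 3.4980)
(-13609 + 103*(-5)) + (F*(-62) - 33) = (-13609 + 103*(-5)) + (sqrt(10 + sqrt(5))*(-62) - 33) = (-13609 - 515) + (-62*sqrt(10 + sqrt(5)) - 33) = -14124 + (-33 - 62*sqrt(10 + sqrt(5))) = -14157 - 62*sqrt(10 + sqrt(5))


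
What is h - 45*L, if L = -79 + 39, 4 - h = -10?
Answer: 1814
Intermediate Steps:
h = 14 (h = 4 - 1*(-10) = 4 + 10 = 14)
L = -40
h - 45*L = 14 - 45*(-40) = 14 + 1800 = 1814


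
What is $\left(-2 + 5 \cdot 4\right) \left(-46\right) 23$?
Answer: $-19044$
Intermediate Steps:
$\left(-2 + 5 \cdot 4\right) \left(-46\right) 23 = \left(-2 + 20\right) \left(-46\right) 23 = 18 \left(-46\right) 23 = \left(-828\right) 23 = -19044$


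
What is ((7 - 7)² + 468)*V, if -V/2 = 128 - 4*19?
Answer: -48672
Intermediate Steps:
V = -104 (V = -2*(128 - 4*19) = -2*(128 - 76) = -2*52 = -104)
((7 - 7)² + 468)*V = ((7 - 7)² + 468)*(-104) = (0² + 468)*(-104) = (0 + 468)*(-104) = 468*(-104) = -48672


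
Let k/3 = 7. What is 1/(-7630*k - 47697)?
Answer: -1/207927 ≈ -4.8094e-6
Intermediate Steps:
k = 21 (k = 3*7 = 21)
1/(-7630*k - 47697) = 1/(-7630*21 - 47697) = 1/(-160230 - 47697) = 1/(-207927) = -1/207927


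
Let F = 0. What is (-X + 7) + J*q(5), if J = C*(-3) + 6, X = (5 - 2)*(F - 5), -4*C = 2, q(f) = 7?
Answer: 149/2 ≈ 74.500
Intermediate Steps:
C = -1/2 (C = -1/4*2 = -1/2 ≈ -0.50000)
X = -15 (X = (5 - 2)*(0 - 5) = 3*(-5) = -15)
J = 15/2 (J = -1/2*(-3) + 6 = 3/2 + 6 = 15/2 ≈ 7.5000)
(-X + 7) + J*q(5) = (-1*(-15) + 7) + (15/2)*7 = (15 + 7) + 105/2 = 22 + 105/2 = 149/2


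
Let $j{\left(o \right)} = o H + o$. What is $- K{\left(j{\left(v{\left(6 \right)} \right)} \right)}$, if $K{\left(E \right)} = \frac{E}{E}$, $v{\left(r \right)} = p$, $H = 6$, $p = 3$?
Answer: $-1$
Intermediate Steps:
$v{\left(r \right)} = 3$
$j{\left(o \right)} = 7 o$ ($j{\left(o \right)} = o 6 + o = 6 o + o = 7 o$)
$K{\left(E \right)} = 1$
$- K{\left(j{\left(v{\left(6 \right)} \right)} \right)} = \left(-1\right) 1 = -1$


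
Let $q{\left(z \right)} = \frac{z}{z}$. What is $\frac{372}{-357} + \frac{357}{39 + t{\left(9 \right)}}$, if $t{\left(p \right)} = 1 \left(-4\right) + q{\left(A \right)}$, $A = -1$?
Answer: $\frac{12673}{1428} \approx 8.8746$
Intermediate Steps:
$q{\left(z \right)} = 1$
$t{\left(p \right)} = -3$ ($t{\left(p \right)} = 1 \left(-4\right) + 1 = -4 + 1 = -3$)
$\frac{372}{-357} + \frac{357}{39 + t{\left(9 \right)}} = \frac{372}{-357} + \frac{357}{39 - 3} = 372 \left(- \frac{1}{357}\right) + \frac{357}{36} = - \frac{124}{119} + 357 \cdot \frac{1}{36} = - \frac{124}{119} + \frac{119}{12} = \frac{12673}{1428}$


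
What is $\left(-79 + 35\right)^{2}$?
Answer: $1936$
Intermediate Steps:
$\left(-79 + 35\right)^{2} = \left(-44\right)^{2} = 1936$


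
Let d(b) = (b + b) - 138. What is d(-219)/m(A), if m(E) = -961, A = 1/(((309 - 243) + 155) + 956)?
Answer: 576/961 ≈ 0.59938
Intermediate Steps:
d(b) = -138 + 2*b (d(b) = 2*b - 138 = -138 + 2*b)
A = 1/1177 (A = 1/((66 + 155) + 956) = 1/(221 + 956) = 1/1177 ≈ 0.00084962)
d(-219)/m(A) = (-138 + 2*(-219))/(-961) = (-138 - 438)*(-1/961) = -576*(-1/961) = 576/961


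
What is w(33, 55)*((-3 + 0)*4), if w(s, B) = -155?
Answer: 1860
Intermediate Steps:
w(33, 55)*((-3 + 0)*4) = -155*(-3 + 0)*4 = -(-465)*4 = -155*(-12) = 1860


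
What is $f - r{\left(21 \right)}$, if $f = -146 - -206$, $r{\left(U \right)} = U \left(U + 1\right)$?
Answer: $-402$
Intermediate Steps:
$r{\left(U \right)} = U \left(1 + U\right)$
$f = 60$ ($f = -146 + 206 = 60$)
$f - r{\left(21 \right)} = 60 - 21 \left(1 + 21\right) = 60 - 21 \cdot 22 = 60 - 462 = -402$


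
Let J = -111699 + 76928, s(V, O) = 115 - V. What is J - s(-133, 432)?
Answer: -35019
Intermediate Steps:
J = -34771
J - s(-133, 432) = -34771 - (115 - 1*(-133)) = -34771 - (115 + 133) = -34771 - 1*248 = -34771 - 248 = -35019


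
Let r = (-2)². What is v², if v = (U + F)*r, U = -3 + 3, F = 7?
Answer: 784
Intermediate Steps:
r = 4
U = 0
v = 28 (v = (0 + 7)*4 = 7*4 = 28)
v² = 28² = 784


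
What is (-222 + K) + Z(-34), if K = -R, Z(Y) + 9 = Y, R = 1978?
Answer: -2243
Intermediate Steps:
Z(Y) = -9 + Y
K = -1978 (K = -1*1978 = -1978)
(-222 + K) + Z(-34) = (-222 - 1978) + (-9 - 34) = -2200 - 43 = -2243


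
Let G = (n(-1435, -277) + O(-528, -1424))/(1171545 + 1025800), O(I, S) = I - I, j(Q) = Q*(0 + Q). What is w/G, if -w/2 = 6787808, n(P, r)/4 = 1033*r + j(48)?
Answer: 7457577984880/283837 ≈ 2.6274e+7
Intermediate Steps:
j(Q) = Q**2 (j(Q) = Q*Q = Q**2)
n(P, r) = 9216 + 4132*r (n(P, r) = 4*(1033*r + 48**2) = 4*(1033*r + 2304) = 4*(2304 + 1033*r) = 9216 + 4132*r)
O(I, S) = 0
w = -13575616 (w = -2*6787808 = -13575616)
G = -1135348/2197345 (G = ((9216 + 4132*(-277)) + 0)/(1171545 + 1025800) = ((9216 - 1144564) + 0)/2197345 = (-1135348 + 0)*(1/2197345) = -1135348*1/2197345 = -1135348/2197345 ≈ -0.51669)
w/G = -13575616/(-1135348/2197345) = -13575616*(-2197345/1135348) = 7457577984880/283837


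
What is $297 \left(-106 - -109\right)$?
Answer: $891$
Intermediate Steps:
$297 \left(-106 - -109\right) = 297 \left(-106 + 109\right) = 297 \cdot 3 = 891$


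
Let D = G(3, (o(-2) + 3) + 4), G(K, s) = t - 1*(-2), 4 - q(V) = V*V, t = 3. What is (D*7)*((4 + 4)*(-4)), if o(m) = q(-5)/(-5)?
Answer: -1120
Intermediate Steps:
q(V) = 4 - V² (q(V) = 4 - V*V = 4 - V²)
o(m) = 21/5 (o(m) = (4 - 1*(-5)²)/(-5) = (4 - 1*25)*(-⅕) = (4 - 25)*(-⅕) = -21*(-⅕) = 21/5)
G(K, s) = 5 (G(K, s) = 3 - 1*(-2) = 3 + 2 = 5)
D = 5
(D*7)*((4 + 4)*(-4)) = (5*7)*((4 + 4)*(-4)) = 35*(8*(-4)) = 35*(-32) = -1120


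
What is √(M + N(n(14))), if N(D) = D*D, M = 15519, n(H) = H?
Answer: √15715 ≈ 125.36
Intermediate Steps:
N(D) = D²
√(M + N(n(14))) = √(15519 + 14²) = √(15519 + 196) = √15715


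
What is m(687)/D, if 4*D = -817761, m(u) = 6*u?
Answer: -5496/272587 ≈ -0.020162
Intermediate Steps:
D = -817761/4 (D = (¼)*(-817761) = -817761/4 ≈ -2.0444e+5)
m(687)/D = (6*687)/(-817761/4) = 4122*(-4/817761) = -5496/272587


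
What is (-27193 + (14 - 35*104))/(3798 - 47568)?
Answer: 10273/14590 ≈ 0.70411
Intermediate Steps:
(-27193 + (14 - 35*104))/(3798 - 47568) = (-27193 + (14 - 3640))/(-43770) = (-27193 - 3626)*(-1/43770) = -30819*(-1/43770) = 10273/14590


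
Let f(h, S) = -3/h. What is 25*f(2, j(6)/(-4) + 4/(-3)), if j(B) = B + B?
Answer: -75/2 ≈ -37.500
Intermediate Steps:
j(B) = 2*B
25*f(2, j(6)/(-4) + 4/(-3)) = 25*(-3/2) = -75/2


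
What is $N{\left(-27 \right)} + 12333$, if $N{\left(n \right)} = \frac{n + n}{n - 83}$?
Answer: $\frac{678342}{55} \approx 12333.0$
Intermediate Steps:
$N{\left(n \right)} = \frac{2 n}{-83 + n}$
$N{\left(-27 \right)} + 12333 = 2 \left(-27\right) \frac{1}{-83 - 27} + 12333 = 2 \left(-27\right) \frac{1}{-110} + 12333 = 2 \left(-27\right) \left(- \frac{1}{110}\right) + 12333 = \frac{27}{55} + 12333 = \frac{678342}{55}$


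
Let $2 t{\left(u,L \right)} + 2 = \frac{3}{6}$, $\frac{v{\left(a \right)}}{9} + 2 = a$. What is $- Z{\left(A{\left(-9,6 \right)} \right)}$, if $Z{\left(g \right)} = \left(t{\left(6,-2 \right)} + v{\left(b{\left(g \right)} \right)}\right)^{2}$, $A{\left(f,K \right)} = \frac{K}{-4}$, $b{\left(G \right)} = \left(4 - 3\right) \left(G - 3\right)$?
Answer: $- \frac{56169}{16} \approx -3510.6$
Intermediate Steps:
$b{\left(G \right)} = -3 + G$ ($b{\left(G \right)} = 1 \left(-3 + G\right) = -3 + G$)
$v{\left(a \right)} = -18 + 9 a$
$t{\left(u,L \right)} = - \frac{3}{4}$ ($t{\left(u,L \right)} = -1 + \frac{3 \cdot \frac{1}{6}}{2} = -1 + \frac{1}{2} \cdot \frac{1}{2} = -1 + \frac{1}{4} = - \frac{3}{4}$)
$A{\left(f,K \right)} = - \frac{K}{4}$ ($A{\left(f,K \right)} = K \left(- \frac{1}{4}\right) = - \frac{K}{4}$)
$Z{\left(g \right)} = \left(- \frac{183}{4} + 9 g\right)^{2}$ ($Z{\left(g \right)} = \left(- \frac{3}{4} + \left(-18 + 9 \left(-3 + g\right)\right)\right)^{2} = \left(- \frac{3}{4} + \left(-18 + \left(-27 + 9 g\right)\right)\right)^{2} = \left(- \frac{3}{4} + \left(-45 + 9 g\right)\right)^{2} = \left(- \frac{183}{4} + 9 g\right)^{2}$)
$- Z{\left(A{\left(-9,6 \right)} \right)} = - \frac{9 \left(-61 + 12 \left(\left(- \frac{1}{4}\right) 6\right)\right)^{2}}{16} = - \frac{9 \left(-61 + 12 \left(- \frac{3}{2}\right)\right)^{2}}{16} = - \frac{9 \left(-61 - 18\right)^{2}}{16} = - \frac{9 \left(-79\right)^{2}}{16} = - \frac{9 \cdot 6241}{16} = \left(-1\right) \frac{56169}{16} = - \frac{56169}{16}$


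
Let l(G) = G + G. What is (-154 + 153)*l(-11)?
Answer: 22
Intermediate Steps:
l(G) = 2*G
(-154 + 153)*l(-11) = (-154 + 153)*(2*(-11)) = -1*(-22) = 22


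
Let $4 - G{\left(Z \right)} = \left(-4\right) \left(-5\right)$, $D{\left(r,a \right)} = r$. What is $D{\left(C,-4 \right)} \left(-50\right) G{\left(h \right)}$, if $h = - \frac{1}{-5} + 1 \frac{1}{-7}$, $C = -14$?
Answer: $-11200$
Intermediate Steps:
$h = \frac{2}{35}$ ($h = \left(-1\right) \left(- \frac{1}{5}\right) + 1 \left(- \frac{1}{7}\right) = \frac{1}{5} - \frac{1}{7} = \frac{2}{35} \approx 0.057143$)
$G{\left(Z \right)} = -16$ ($G{\left(Z \right)} = 4 - \left(-4\right) \left(-5\right) = 4 - 20 = -16$)
$D{\left(C,-4 \right)} \left(-50\right) G{\left(h \right)} = \left(-14\right) \left(-50\right) \left(-16\right) = 700 \left(-16\right) = -11200$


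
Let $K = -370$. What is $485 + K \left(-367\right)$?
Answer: $136275$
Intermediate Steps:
$485 + K \left(-367\right) = 485 - -135790 = 485 + 135790 = 136275$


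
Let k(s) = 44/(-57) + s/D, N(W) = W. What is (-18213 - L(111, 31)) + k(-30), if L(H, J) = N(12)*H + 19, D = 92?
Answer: -51299687/2622 ≈ -19565.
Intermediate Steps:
L(H, J) = 19 + 12*H (L(H, J) = 12*H + 19 = 19 + 12*H)
k(s) = -44/57 + s/92 (k(s) = 44/(-57) + s/92 = 44*(-1/57) + s*(1/92) = -44/57 + s/92)
(-18213 - L(111, 31)) + k(-30) = (-18213 - (19 + 12*111)) + (-44/57 + (1/92)*(-30)) = (-18213 - (19 + 1332)) + (-44/57 - 15/46) = (-18213 - 1*1351) - 2879/2622 = (-18213 - 1351) - 2879/2622 = -19564 - 2879/2622 = -51299687/2622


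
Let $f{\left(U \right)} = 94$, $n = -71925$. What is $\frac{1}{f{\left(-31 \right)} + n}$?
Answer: $- \frac{1}{71831} \approx -1.3922 \cdot 10^{-5}$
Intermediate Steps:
$\frac{1}{f{\left(-31 \right)} + n} = \frac{1}{94 - 71925} = \frac{1}{-71831} = - \frac{1}{71831}$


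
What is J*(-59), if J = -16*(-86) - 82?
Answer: -76346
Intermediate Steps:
J = 1294 (J = 1376 - 82 = 1294)
J*(-59) = 1294*(-59) = -76346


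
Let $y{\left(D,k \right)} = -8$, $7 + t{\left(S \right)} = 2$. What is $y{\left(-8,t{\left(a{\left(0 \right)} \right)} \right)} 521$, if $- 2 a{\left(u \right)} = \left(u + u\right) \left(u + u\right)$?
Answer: $-4168$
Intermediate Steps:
$a{\left(u \right)} = - 2 u^{2}$ ($a{\left(u \right)} = - \frac{\left(u + u\right) \left(u + u\right)}{2} = - \frac{2 u 2 u}{2} = - \frac{4 u^{2}}{2} = - 2 u^{2}$)
$t{\left(S \right)} = -5$ ($t{\left(S \right)} = -7 + 2 = -5$)
$y{\left(-8,t{\left(a{\left(0 \right)} \right)} \right)} 521 = \left(-8\right) 521 = -4168$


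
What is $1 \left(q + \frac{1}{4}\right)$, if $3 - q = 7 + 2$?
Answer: $- \frac{23}{4} \approx -5.75$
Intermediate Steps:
$q = -6$ ($q = 3 - \left(7 + 2\right) = 3 - 9 = -6$)
$1 \left(q + \frac{1}{4}\right) = 1 \left(-6 + \frac{1}{4}\right) = 1 \left(- \frac{23}{4}\right) = - \frac{23}{4}$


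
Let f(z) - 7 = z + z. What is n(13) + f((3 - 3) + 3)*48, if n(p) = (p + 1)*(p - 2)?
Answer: 778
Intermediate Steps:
f(z) = 7 + 2*z (f(z) = 7 + (z + z) = 7 + 2*z)
n(p) = (1 + p)*(-2 + p)
n(13) + f((3 - 3) + 3)*48 = (-2 + 13² - 1*13) + (7 + 2*((3 - 3) + 3))*48 = (-2 + 169 - 13) + (7 + 2*(0 + 3))*48 = 154 + (7 + 2*3)*48 = 154 + (7 + 6)*48 = 154 + 13*48 = 154 + 624 = 778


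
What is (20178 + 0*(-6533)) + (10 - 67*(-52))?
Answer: 23672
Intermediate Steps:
(20178 + 0*(-6533)) + (10 - 67*(-52)) = (20178 + 0) + (10 + 3484) = 20178 + 3494 = 23672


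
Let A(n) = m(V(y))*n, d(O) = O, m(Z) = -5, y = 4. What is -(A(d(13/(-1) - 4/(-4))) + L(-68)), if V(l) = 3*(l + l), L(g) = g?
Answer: 8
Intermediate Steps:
V(l) = 6*l (V(l) = 3*(2*l) = 6*l)
A(n) = -5*n
-(A(d(13/(-1) - 4/(-4))) + L(-68)) = -(-5*(13/(-1) - 4/(-4)) - 68) = -(-5*(13*(-1) - 4*(-1/4)) - 68) = -(-5*(-13 + 1) - 68) = -(-5*(-12) - 68) = -(60 - 68) = -1*(-8) = 8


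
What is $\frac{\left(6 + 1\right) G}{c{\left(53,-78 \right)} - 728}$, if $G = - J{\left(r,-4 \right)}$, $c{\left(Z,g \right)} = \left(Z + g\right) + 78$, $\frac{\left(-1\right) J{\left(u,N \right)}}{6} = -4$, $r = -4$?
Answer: $\frac{56}{225} \approx 0.24889$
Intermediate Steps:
$J{\left(u,N \right)} = 24$ ($J{\left(u,N \right)} = \left(-6\right) \left(-4\right) = 24$)
$c{\left(Z,g \right)} = 78 + Z + g$
$G = -24$ ($G = \left(-1\right) 24 = -24$)
$\frac{\left(6 + 1\right) G}{c{\left(53,-78 \right)} - 728} = \frac{\left(6 + 1\right) \left(-24\right)}{\left(78 + 53 - 78\right) - 728} = \frac{7 \left(-24\right)}{53 - 728} = - \frac{168}{-675} = \left(-168\right) \left(- \frac{1}{675}\right) = \frac{56}{225}$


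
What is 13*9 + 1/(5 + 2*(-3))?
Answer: 116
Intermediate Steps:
13*9 + 1/(5 + 2*(-3)) = 117 + 1/(5 - 6) = 117 + 1/(-1) = 117 - 1 = 116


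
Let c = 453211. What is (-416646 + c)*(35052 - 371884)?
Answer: -12316262080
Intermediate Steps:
(-416646 + c)*(35052 - 371884) = (-416646 + 453211)*(35052 - 371884) = 36565*(-336832) = -12316262080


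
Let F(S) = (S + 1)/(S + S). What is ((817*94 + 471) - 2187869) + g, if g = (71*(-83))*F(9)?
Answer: -19024865/9 ≈ -2.1139e+6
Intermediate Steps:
F(S) = (1 + S)/(2*S) (F(S) = (1 + S)/((2*S)) = (1 + S)*(1/(2*S)) = (1 + S)/(2*S))
g = -29465/9 (g = (71*(-83))*((½)*(1 + 9)/9) = -5893*10/(2*9) = -5893*5/9 = -29465/9 ≈ -3273.9)
((817*94 + 471) - 2187869) + g = ((817*94 + 471) - 2187869) - 29465/9 = ((76798 + 471) - 2187869) - 29465/9 = (77269 - 2187869) - 29465/9 = -2110600 - 29465/9 = -19024865/9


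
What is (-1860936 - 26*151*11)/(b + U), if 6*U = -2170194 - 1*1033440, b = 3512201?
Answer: -952061/1489131 ≈ -0.63934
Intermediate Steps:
U = -533939 (U = (-2170194 - 1*1033440)/6 = (-2170194 - 1033440)/6 = (⅙)*(-3203634) = -533939)
(-1860936 - 26*151*11)/(b + U) = (-1860936 - 26*151*11)/(3512201 - 533939) = (-1860936 - 3926*11)/2978262 = (-1860936 - 43186)*(1/2978262) = -1904122*1/2978262 = -952061/1489131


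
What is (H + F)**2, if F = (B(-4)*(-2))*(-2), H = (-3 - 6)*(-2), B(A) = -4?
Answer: 4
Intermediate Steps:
H = 18 (H = -9*(-2) = 18)
F = -16 (F = -4*(-2)*(-2) = 8*(-2) = -16)
(H + F)**2 = (18 - 16)**2 = 2**2 = 4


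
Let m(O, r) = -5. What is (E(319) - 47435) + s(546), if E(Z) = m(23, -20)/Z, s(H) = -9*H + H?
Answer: -16525162/319 ≈ -51803.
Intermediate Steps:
s(H) = -8*H
E(Z) = -5/Z
(E(319) - 47435) + s(546) = (-5/319 - 47435) - 8*546 = (-5*1/319 - 47435) - 4368 = (-5/319 - 47435) - 4368 = -15131770/319 - 4368 = -16525162/319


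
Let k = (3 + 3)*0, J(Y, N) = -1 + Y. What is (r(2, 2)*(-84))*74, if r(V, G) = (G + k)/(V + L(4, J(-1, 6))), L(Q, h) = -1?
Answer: -12432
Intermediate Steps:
k = 0 (k = 6*0 = 0)
r(V, G) = G/(-1 + V) (r(V, G) = (G + 0)/(V - 1) = G/(-1 + V))
(r(2, 2)*(-84))*74 = ((2/(-1 + 2))*(-84))*74 = ((2/1)*(-84))*74 = ((2*1)*(-84))*74 = (2*(-84))*74 = -168*74 = -12432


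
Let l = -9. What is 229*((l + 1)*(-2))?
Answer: 3664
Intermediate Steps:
229*((l + 1)*(-2)) = 229*((-9 + 1)*(-2)) = 229*(-8*(-2)) = 229*16 = 3664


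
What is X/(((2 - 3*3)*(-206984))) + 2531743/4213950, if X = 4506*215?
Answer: 1937661168071/1526385396900 ≈ 1.2694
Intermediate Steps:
X = 968790
X/(((2 - 3*3)*(-206984))) + 2531743/4213950 = 968790/(((2 - 3*3)*(-206984))) + 2531743/4213950 = 968790/(((2 - 9)*(-206984))) + 2531743*(1/4213950) = 968790/((-7*(-206984))) + 2531743/4213950 = 968790/1448888 + 2531743/4213950 = 968790*(1/1448888) + 2531743/4213950 = 484395/724444 + 2531743/4213950 = 1937661168071/1526385396900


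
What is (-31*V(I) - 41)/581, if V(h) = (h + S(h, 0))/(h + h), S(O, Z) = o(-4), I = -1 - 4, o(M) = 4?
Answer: -63/830 ≈ -0.075904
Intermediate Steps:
I = -5
S(O, Z) = 4
V(h) = (4 + h)/(2*h) (V(h) = (h + 4)/(h + h) = (4 + h)/((2*h)) = (4 + h)*(1/(2*h)) = (4 + h)/(2*h))
(-31*V(I) - 41)/581 = (-31*(4 - 5)/(2*(-5)) - 41)/581 = (-31*(-1)*(-1)/(2*5) - 41)*(1/581) = (-31*⅒ - 41)*(1/581) = (-31/10 - 41)*(1/581) = -441/10*1/581 = -63/830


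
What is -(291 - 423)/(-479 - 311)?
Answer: -66/395 ≈ -0.16709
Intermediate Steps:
-(291 - 423)/(-479 - 311) = -(-132)/(-790) = -(-132)*(-1)/790 = -1*66/395 = -66/395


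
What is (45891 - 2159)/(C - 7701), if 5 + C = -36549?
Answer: -43732/44255 ≈ -0.98818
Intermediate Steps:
C = -36554 (C = -5 - 36549 = -36554)
(45891 - 2159)/(C - 7701) = (45891 - 2159)/(-36554 - 7701) = 43732/(-44255) = 43732*(-1/44255) = -43732/44255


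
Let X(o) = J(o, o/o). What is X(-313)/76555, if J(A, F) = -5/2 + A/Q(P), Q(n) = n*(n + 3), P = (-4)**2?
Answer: -1073/23272720 ≈ -4.6105e-5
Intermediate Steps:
P = 16
Q(n) = n*(3 + n)
J(A, F) = -5/2 + A/304 (J(A, F) = -5/2 + A/((16*(3 + 16))) = -5*1/2 + A/((16*19)) = -5/2 + A/304)
X(o) = -5/2 + o/304
X(-313)/76555 = (-5/2 + (1/304)*(-313))/76555 = (-5/2 - 313/304)*(1/76555) = -1073/304*1/76555 = -1073/23272720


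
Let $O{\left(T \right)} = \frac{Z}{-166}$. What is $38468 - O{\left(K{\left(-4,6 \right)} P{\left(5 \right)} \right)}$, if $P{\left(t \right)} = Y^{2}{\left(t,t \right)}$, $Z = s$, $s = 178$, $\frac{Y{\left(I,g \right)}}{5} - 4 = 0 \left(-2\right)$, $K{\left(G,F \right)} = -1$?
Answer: $\frac{3192933}{83} \approx 38469.0$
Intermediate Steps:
$Y{\left(I,g \right)} = 20$ ($Y{\left(I,g \right)} = 20 + 5 \cdot 0 \left(-2\right) = 20 + 5 \cdot 0 = 20 + 0 = 20$)
$Z = 178$
$P{\left(t \right)} = 400$ ($P{\left(t \right)} = 20^{2} = 400$)
$O{\left(T \right)} = - \frac{89}{83}$ ($O{\left(T \right)} = \frac{178}{-166} = 178 \left(- \frac{1}{166}\right) = - \frac{89}{83}$)
$38468 - O{\left(K{\left(-4,6 \right)} P{\left(5 \right)} \right)} = 38468 - - \frac{89}{83} = 38468 + \frac{89}{83} = \frac{3192933}{83}$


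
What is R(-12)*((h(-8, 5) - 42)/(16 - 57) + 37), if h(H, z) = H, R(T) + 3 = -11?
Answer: -21938/41 ≈ -535.07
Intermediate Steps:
R(T) = -14 (R(T) = -3 - 11 = -14)
R(-12)*((h(-8, 5) - 42)/(16 - 57) + 37) = -14*((-8 - 42)/(16 - 57) + 37) = -14*(-50/(-41) + 37) = -14*(-50*(-1/41) + 37) = -14*(50/41 + 37) = -14*1567/41 = -21938/41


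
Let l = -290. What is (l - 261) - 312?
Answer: -863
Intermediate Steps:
(l - 261) - 312 = (-290 - 261) - 312 = -551 - 312 = -863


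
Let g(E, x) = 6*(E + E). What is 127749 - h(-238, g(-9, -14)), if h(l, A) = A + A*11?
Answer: 129045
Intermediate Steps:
g(E, x) = 12*E (g(E, x) = 6*(2*E) = 12*E)
h(l, A) = 12*A (h(l, A) = A + 11*A = 12*A)
127749 - h(-238, g(-9, -14)) = 127749 - 12*12*(-9) = 127749 - 12*(-108) = 127749 - 1*(-1296) = 127749 + 1296 = 129045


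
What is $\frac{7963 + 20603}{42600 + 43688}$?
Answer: $\frac{14283}{43144} \approx 0.33105$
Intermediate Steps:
$\frac{7963 + 20603}{42600 + 43688} = \frac{28566}{86288} = 28566 \cdot \frac{1}{86288} = \frac{14283}{43144}$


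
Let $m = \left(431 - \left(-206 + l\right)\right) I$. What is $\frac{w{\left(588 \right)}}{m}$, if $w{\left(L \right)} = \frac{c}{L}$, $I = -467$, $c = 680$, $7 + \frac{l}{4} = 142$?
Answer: $- \frac{170}{6658953} \approx -2.553 \cdot 10^{-5}$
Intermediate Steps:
$l = 540$ ($l = -28 + 4 \cdot 142 = -28 + 568 = 540$)
$w{\left(L \right)} = \frac{680}{L}$
$m = -45299$ ($m = \left(431 + \left(206 - 540\right)\right) \left(-467\right) = \left(431 - 334\right) \left(-467\right) = 97 \left(-467\right) = -45299$)
$\frac{w{\left(588 \right)}}{m} = \frac{680 \cdot \frac{1}{588}}{-45299} = 680 \cdot \frac{1}{588} \left(- \frac{1}{45299}\right) = \frac{170}{147} \left(- \frac{1}{45299}\right) = - \frac{170}{6658953}$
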